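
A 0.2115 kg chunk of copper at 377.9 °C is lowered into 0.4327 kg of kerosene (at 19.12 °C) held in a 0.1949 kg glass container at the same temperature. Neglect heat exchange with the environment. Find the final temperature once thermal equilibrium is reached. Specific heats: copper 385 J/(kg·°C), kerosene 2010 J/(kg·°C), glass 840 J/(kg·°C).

T_f ≈ 45.3 °C

Conservation of energy gives ΣQ = 0:
0.2115×385×(T − 377.9) + 0.4327×2010×(T − 19.12) + 0.1949×840×(T − 19.12) = 0
1114.9 T = 50531
T = 50531 / 1114.9 = 45.3 °C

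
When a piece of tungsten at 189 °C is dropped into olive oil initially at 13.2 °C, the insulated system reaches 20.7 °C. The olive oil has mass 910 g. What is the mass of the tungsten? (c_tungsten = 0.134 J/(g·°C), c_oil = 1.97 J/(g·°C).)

m ≈ 596 g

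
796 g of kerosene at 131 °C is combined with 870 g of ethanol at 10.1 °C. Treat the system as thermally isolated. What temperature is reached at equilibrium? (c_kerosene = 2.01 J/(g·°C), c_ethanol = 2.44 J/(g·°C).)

T_f ≈ 62.1 °C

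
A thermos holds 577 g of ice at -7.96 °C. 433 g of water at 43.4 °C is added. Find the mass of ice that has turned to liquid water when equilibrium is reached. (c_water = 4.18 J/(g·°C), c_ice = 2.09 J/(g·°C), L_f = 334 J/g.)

m_melted ≈ 206 g

Cooling the water to 0 °C releases 433×4.18×43.4 = 78551 J.
Warming the ice to 0 °C takes 577×2.09×7.96 = 9599.2 J, leaving 68952 J for melting.
Melting all 577 g of ice would need 577×334 = 192718 J.
Since 68952 < 192718 J, not all the ice melts; equilibrium is at 0 °C.
m_melted×334 = 68952  ⇒  m_melted ≈ 206.4 g.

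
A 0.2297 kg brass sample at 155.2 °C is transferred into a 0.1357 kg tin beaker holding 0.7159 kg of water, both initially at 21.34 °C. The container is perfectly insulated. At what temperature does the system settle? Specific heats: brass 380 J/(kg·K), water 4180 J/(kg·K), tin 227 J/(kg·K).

T_f ≈ 25.1 °C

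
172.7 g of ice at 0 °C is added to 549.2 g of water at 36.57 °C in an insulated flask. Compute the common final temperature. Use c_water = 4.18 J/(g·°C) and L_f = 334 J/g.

T_f ≈ 8.7 °C

Energy balance with sensible and latent terms:
fusion: m_ice L_f = 172.7·334 = 57682
  warm the meltwater: 721.89 T
  water: 2295.7(T − 36.57)
3017.5 T = 83952 − 57682 = 26270
T ≈ 8.71 °C (positive, so assuming full melt was valid).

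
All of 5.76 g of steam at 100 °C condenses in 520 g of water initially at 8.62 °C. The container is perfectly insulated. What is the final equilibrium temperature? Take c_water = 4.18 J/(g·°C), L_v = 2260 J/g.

T_f ≈ 15.5 °C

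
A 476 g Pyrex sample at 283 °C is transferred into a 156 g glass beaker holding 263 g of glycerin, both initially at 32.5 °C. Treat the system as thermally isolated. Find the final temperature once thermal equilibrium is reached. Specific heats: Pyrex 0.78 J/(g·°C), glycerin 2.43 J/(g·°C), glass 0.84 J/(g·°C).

T_f ≈ 114.0 °C

Conservation of energy gives ΣQ = 0:
476*0.78*(T − 283) + 263*2.43*(T − 32.5) + 156*0.84*(T − 32.5) = 0
371.28(T − 283) + 639.09(T − 32.5) + 131.04(T − 32.5) = 0
(371.28 + 639.09 + 131.04) T = 371.28*283 + 639.09*32.5 + 131.04*32.5
T = 130101/1141.4 ≈ 113.98 °C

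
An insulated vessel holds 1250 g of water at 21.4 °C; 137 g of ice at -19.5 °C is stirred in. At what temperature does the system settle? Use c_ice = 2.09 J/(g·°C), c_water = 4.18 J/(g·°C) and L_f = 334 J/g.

T_f ≈ 10.4 °C

Conservation of energy gives ΣQ = 0:
warm ice to 0 °C: 137·2.09·(0 − (-19.5)) = 5583.4; melt ice: 137·334 = 45758; warm the meltwater: 572.66 T; water cools: 1250·4.18·(T − 21.4) = 5225(T − 21.4)
5797.7 T = 111815 − 51341 = 60474
T ≈ 10.43 °C. Since T > 0 °C, the all-ice-melts assumption holds.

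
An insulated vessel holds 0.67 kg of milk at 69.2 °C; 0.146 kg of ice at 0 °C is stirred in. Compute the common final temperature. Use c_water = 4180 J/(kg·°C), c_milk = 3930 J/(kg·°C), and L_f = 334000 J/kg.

T_f ≈ 41.1 °C

Net heat exchanged in the isolated system is zero:
fusion: m_ice L_f = 0.146·334000 = 48764; meltwater 0→T: 0.146·4180·T = 610.28 T; milk cools: 0.67·3930·(T − 69.2) = 2633.1(T − 69.2)
3243.4 T = 182211 − 48764 = 133447
T ≈ 41.14 °C (positive, so assuming full melt was valid).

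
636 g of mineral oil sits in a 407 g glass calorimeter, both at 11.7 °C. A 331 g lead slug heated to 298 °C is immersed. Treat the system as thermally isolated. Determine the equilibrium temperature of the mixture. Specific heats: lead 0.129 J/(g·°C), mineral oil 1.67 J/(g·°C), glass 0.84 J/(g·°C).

T_f ≈ 20.2 °C

Taking heat into each body as positive, Σ m c ΔT = 0:
331*0.129*(T − 298) + 636*1.67*(T − 11.7) + 407*0.84*(T − 11.7) = 0
(42.7 + 1062.1 + 341.88) T = 42.7*298 + 1062.1*11.7 + 341.88*11.7
T ≈ 20.15 °C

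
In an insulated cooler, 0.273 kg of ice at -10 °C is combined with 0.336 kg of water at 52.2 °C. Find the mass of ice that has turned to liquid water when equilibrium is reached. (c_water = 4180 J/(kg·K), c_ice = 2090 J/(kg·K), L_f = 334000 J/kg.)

Water can give up m c ΔT = 0.336·4180·52.2 = 73314 J before reaching 0 °C.
Of that, 0.273·2090·10 = 5705.7 J goes to bring the ice to 0 °C, leaving 67608 J.
Fully melting the ice requires m_ice L_f = 0.273·334000 = 91182 J.
67608 J < 91182 J, so only part of the ice melts and the system sits at 0 °C.
m_melt = 67608 / L_f = 0.2024 kg.

m_melted ≈ 0.202 kg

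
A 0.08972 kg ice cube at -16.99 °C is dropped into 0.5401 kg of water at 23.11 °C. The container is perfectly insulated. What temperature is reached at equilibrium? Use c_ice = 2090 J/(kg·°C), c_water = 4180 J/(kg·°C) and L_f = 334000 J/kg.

T_f ≈ 7.2 °C

Taking heat into each body as positive, Σ m c ΔT = 0:
ice -16.99→0 °C: 0.08972·2090·16.99 = 3185.9; melt ice: 0.08972·334000 = 29966; meltwater 0→T: 0.08972·4180·T = 375.03 T; water: 2257.6(T − 23.11)
2632.6 T = 52174 − 33152 = 19021
T ≈ 7.23 °C. Since T > 0 °C, the all-ice-melts assumption holds.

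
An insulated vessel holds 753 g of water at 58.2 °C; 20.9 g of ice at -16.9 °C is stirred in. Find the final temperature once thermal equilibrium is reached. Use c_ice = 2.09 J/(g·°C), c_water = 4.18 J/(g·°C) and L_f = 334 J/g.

T_f ≈ 54.2 °C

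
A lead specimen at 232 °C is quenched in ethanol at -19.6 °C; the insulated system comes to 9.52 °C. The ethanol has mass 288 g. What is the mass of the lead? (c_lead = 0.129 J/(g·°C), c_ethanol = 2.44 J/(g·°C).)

Heat lost by the lead = heat gained by the ethanol:
m×0.129×(232 − 9.52) = 288×2.44×(9.52 − (-19.6))
28.7 m = 20463  ⇒  m ≈ 713 g

m ≈ 713 g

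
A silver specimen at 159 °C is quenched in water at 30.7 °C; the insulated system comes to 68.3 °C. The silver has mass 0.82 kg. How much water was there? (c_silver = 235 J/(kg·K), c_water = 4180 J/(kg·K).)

|Q_silver| = |Q_water|:
0.82×235×(159 − 68.3) = m×4180×(68.3 − 30.7)
157168 m = 17478  ⇒  m ≈ 0.1112 kg

m ≈ 0.111 kg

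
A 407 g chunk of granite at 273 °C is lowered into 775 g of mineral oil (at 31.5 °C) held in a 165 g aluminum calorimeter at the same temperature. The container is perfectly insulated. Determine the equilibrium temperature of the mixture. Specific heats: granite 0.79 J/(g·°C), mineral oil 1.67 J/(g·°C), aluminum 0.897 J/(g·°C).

T_f is the heat-capacity-weighted average of the initial temperatures:
T_f = (321.53·273 + 1294.2·31.5 + 148·31.5) / (321.53 + 1294.2 + 148)
    = 133209 / 1763.8 ≈ 75.52 °C

T_f ≈ 75.5 °C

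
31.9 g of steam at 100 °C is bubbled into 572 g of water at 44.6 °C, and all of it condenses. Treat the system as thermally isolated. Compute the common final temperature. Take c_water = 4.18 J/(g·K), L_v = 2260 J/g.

Heat gained plus heat lost sum to zero:
steam→water at 100 °C releases m L_v = 31.9·2260 = 72094; condensate cools 100→T: 31.9·4.18·(T − 100) = 133.34(T − 100); water warms: 572·4.18·(T − 44.6) = 2391(T − 44.6)
2524.3 T = 72094 + 13334 + 106637 = 192065
T ≈ 76.09 °C — below 100 °C, confirming all the steam condensed.

T_f ≈ 76.1 °C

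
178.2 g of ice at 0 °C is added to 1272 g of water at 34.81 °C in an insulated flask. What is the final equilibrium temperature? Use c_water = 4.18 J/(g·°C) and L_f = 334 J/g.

T_f ≈ 20.7 °C

Sum of m c ΔT and latent-heat terms is zero:
fusion: m_ice L_f = 178.2×334 = 59519; warm the meltwater: 744.88 T; water: 5317(T − 34.81)
6061.8 T = 185083 − 59519 = 125565
T ≈ 20.71 °C. Since T > 0 °C, the all-ice-melts assumption holds.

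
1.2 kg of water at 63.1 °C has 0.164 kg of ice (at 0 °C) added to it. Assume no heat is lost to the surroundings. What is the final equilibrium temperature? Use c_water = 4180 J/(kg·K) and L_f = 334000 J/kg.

T_f ≈ 45.9 °C

Conservation of energy gives ΣQ = 0:
fusion: m_ice L_f = 0.164·334000 = 54776; warm the meltwater: 685.52 T; water cools: 1.2·4180·(T − 63.1) = 5016(T − 63.1)
5701.5 T = 316510 − 54776 = 261734
T ≈ 45.91 °C (positive, so assuming full melt was valid).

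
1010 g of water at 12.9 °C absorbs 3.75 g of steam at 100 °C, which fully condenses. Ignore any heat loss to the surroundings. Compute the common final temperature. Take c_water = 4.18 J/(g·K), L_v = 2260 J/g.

Energy balance with sensible and latent terms:
latent heat released on condensation: 3.75·2260 = 8475; condensate cools 100→T: 3.75·4.18·(T − 100) = 15.67(T − 100); water warms: 1010·4.18·(T − 12.9) = 4221.8(T − 12.9)
4237.5 T = 8475 + 1567.5 + 54461 = 64504
T ≈ 15.22 °C — below 100 °C, confirming all the steam condensed.

T_f ≈ 15.2 °C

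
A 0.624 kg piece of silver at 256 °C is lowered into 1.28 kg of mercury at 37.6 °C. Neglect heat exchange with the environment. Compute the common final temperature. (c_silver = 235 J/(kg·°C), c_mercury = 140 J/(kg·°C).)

T_f ≈ 135.9 °C

T_f is the heat-capacity-weighted average of the initial temperatures:
T_f = (146.64×256 + 179.2×37.6) / (146.64 + 179.2)
    = 44278 / 325.84 ≈ 135.89 °C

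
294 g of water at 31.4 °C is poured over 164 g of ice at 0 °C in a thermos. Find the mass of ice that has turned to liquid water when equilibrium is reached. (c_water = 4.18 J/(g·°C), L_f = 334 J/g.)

Heat available from the water dropping to 0 °C: 294×4.18×31.4 = 38588 J.
Melting all 164 g of ice would need 164×334 = 54776 J.
That's not enough to melt it all — equilibrium is at 0 °C with ice remaining.
Mass melted = 38588/334 ≈ 115.5 g.

m_melted ≈ 116 g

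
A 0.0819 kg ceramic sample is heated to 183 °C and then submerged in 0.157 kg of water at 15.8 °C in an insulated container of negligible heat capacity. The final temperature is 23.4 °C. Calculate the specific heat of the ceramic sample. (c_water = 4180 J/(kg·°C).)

c ≈ 382 J/(kg·°C)

Let T be the final temperature. ΣQ_i = 0:
0.0819·c·(23.4 − 183) + 0.157·4180·(23.4 − 15.8) = 0
-13.07 c = -4987.6
c = -4987.6/-13.07 ≈ 381.6 J/(kg·°C)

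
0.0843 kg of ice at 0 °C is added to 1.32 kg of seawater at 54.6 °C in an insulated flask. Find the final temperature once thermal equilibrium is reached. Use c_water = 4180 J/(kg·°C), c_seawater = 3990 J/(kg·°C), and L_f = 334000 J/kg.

T_f ≈ 46.2 °C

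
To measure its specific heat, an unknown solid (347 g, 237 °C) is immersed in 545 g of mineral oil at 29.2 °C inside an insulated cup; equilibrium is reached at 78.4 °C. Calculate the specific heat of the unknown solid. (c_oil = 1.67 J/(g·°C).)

Heat lost by the unknown solid = heat gained by the oil:
347·c·(237 − 78.4) = 545·1.67·(78.4 − 29.2)
55034 c = 44779  ⇒  c ≈ 0.8137 J/(g·°C)

c ≈ 0.814 J/(g·°C)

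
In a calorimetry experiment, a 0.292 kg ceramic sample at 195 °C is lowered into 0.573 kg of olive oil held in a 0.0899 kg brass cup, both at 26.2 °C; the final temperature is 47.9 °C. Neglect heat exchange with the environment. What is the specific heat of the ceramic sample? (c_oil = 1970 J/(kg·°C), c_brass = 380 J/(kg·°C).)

c ≈ 588 J/(kg·°C)

Heat gained plus heat lost sum to zero:
0.292×c×(47.9 − 195) + 0.573×1970×(47.9 − 26.2) + 0.0899×380×(47.9 − 26.2) = 0
-42.95 c = -25236
c = -25236/-42.95 ≈ 587.5 J/(kg·°C)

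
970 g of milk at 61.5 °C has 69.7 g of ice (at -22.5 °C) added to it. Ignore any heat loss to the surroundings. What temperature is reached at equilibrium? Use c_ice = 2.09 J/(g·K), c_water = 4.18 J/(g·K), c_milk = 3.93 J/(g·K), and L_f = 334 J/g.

Net heat exchanged in the isolated system is zero:
ice -22.5→0 °C: 69.7·2.09·22.5 = 3277.6; latent heat to melt: 69.7·334 = 23280; meltwater 0→T: 69.7·4.18·T = 291.35 T; milk: 3812.1(T − 61.5)
4103.4 T = 234444 − 26557 = 207887
T ≈ 50.66 °C (positive, so assuming full melt was valid).

T_f ≈ 50.7 °C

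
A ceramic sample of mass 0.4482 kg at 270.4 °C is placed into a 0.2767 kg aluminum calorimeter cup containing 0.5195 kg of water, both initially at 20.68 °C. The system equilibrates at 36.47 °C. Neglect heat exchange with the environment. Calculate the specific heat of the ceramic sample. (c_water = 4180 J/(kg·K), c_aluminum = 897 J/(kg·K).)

c ≈ 364 J/(kg·K)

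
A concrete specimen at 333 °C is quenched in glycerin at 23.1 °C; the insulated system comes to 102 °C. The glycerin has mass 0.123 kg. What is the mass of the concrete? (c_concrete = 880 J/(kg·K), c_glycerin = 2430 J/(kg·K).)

m ≈ 0.116 kg

Heat gained plus heat lost sum to zero:
m·880·(102 − 333) + 0.123·2430·(102 − 23.1) = 0
-203280 m = -23582
m = -23582/-203280 ≈ 0.116 kg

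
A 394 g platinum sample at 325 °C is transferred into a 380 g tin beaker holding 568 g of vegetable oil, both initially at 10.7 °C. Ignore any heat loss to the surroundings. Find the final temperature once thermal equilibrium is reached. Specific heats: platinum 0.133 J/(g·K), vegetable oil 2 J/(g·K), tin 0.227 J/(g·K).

T_f ≈ 23.6 °C

Net heat exchanged in the isolated system is zero:
394*0.133*(T − 325) + 568*2*(T − 10.7) + 380*0.227*(T − 10.7) = 0
52.4(T − 325) + 1136(T − 10.7) + 86.26(T − 10.7) = 0
1274.7 T = 30109
T = 30109/1274.7 ≈ 23.62 °C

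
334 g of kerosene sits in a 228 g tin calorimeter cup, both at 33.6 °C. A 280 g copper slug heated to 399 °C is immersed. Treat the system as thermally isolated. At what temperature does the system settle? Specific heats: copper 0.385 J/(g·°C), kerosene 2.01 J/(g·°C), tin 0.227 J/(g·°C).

T_f ≈ 81.0 °C

Conservation of energy gives ΣQ = 0:
280·0.385·(T − 399) + 334·2.01·(T − 33.6) + 228·0.227·(T − 33.6) = 0
107.8(T − 399) + 671.34(T − 33.6) + 51.76(T − 33.6) = 0
(107.8 + 671.34 + 51.76) T = 107.8·399 + 671.34·33.6 + 51.76·33.6
T ≈ 81.01 °C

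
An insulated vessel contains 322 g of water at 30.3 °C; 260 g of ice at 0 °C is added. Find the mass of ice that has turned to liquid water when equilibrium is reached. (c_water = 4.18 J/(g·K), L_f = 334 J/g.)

m_melted ≈ 122 g

Cooling the water to 0 °C releases 322·4.18·30.3 = 40783 J.
To melt every bit of ice: 260·334 = 86840 J.
Since 40783 < 86840 J, not all the ice melts; equilibrium is at 0 °C.
m_melt = 40783 / L_f = 122.1 g.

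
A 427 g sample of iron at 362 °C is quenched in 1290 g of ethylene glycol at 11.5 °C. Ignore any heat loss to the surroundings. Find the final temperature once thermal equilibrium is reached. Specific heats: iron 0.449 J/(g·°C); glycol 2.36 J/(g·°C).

T_f ≈ 32.3 °C

Let T be the final temperature. ΣQ_i = 0:
427*0.449*(T − 362) + 1290*2.36*(T − 11.5) = 0
191.72(T − 362) + 3044.4(T − 11.5) = 0
3236.1 T = 104414
T ≈ 32.27 °C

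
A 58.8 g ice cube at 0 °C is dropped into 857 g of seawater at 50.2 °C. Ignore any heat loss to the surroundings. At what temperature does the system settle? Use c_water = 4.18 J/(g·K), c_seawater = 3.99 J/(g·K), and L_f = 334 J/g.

T_f ≈ 41.5 °C

Conservation of energy gives ΣQ = 0:
melt ice: 58.8×334 = 19639; meltwater 0→T: 58.8×4.18×T = 245.78 T; seawater: 3419.4(T − 50.2)
3665.2 T = 171655 − 19639 = 152016
T ≈ 41.48 °C — above 0 °C, consistent with complete melting.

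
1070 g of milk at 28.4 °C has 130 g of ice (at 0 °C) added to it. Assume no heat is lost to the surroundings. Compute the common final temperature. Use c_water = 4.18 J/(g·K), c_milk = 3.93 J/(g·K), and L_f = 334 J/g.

Conservation of energy gives ΣQ = 0:
latent heat to melt: 130·334 = 43420; warm the meltwater: 543.4 T; milk cools: 1070·3.93·(T − 28.4) = 4205.1(T − 28.4)
4748.5 T = 119425 − 43420 = 76005
T ≈ 16.01 °C. Since T > 0 °C, the all-ice-melts assumption holds.

T_f ≈ 16.0 °C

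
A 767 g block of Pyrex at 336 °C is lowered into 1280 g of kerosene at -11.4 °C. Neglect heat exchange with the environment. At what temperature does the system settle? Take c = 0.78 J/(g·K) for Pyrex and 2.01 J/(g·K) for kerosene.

T_f is the heat-capacity-weighted average of the initial temperatures:
T_f = (598.26*336 + 2572.8*(-11.4)) / (598.26 + 2572.8)
    = 171685 / 3171.1 ≈ 54.14 °C

T_f ≈ 54.1 °C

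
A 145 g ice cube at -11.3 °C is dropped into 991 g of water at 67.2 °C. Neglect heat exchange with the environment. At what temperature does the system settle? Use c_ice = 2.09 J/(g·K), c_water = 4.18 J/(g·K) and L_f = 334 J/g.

T_f ≈ 47.7 °C

Energy balance with sensible and latent terms:
warm ice to 0 °C: 145×2.09×(0 − (-11.3)) = 3424.5
  melt ice: 145×334 = 48430
  meltwater 0→T: 145×4.18×T = 606.1 T
  water cools: 991×4.18×(T − 67.2) = 4142.4(T − 67.2)
4748.5 T = 278368 − 51854 = 226513
T ≈ 47.70 °C (positive, so assuming full melt was valid).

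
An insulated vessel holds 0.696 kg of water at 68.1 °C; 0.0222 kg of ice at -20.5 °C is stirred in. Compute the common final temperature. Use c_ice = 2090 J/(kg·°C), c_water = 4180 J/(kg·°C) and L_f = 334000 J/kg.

T_f ≈ 63.2 °C

Sum of m c ΔT and latent-heat terms is zero:
ice -20.5→0 °C: 0.0222·2090·20.5 = 951.16; fusion: m_ice L_f = 0.0222·334000 = 7414.8; meltwater 0→T: 0.0222·4180·T = 92.8 T; water: 2909.3(T − 68.1)
3002.1 T = 198122 − 8366 = 189756
T ≈ 63.21 °C (positive, so assuming full melt was valid).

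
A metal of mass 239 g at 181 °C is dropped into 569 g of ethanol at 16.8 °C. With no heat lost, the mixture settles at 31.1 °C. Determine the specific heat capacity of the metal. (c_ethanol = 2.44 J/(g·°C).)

Heat lost by the metal = heat gained by the ethanol:
239×c×(181 − 31.1) = 569×2.44×(31.1 − 16.8)
35826 c = 19854  ⇒  c ≈ 0.5542 J/(g·°C)

c ≈ 0.554 J/(g·°C)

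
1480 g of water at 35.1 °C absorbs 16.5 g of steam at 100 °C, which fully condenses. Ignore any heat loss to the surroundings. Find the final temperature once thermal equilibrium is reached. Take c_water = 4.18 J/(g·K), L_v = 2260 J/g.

Taking heat into each body as positive, Σ m c ΔT = 0:
condense steam: −16.5×2260 = −37290
  condensed water 100 °C→T: 68.97(T − 100)
  water warms: 1480×4.18×(T − 35.1) = 6186.4(T − 35.1)
6255.4 T = 37290 + 6897 + 217143 = 261330
T ≈ 41.78 °C — below 100 °C, confirming all the steam condensed.

T_f ≈ 41.8 °C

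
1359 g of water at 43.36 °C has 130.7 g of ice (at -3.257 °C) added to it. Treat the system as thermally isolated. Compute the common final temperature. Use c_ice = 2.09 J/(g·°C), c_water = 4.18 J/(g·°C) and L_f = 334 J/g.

Taking heat into each body as positive, Σ m c ΔT = 0:
ice -3.257→0 °C: 130.7×2.09×3.257 = 889.69
  latent heat to melt: 130.7×334 = 43654
  meltwater 0→T: 130.7×4.18×T = 546.33 T
  water cools: 1359×4.18×(T − 43.36) = 5680.6(T − 43.36)
6226.9 T = 246312 − 44543 = 201768
T ≈ 32.40 °C. Since T > 0 °C, the all-ice-melts assumption holds.

T_f ≈ 32.4 °C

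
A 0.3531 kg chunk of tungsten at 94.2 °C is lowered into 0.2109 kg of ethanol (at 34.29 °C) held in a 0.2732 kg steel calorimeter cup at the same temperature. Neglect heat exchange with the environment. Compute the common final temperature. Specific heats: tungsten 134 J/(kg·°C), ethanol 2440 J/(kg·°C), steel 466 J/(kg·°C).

T_f ≈ 38.4 °C

Net heat exchanged in the isolated system is zero:
0.3531·134·(T − 94.2) + 0.2109·2440·(T − 34.29) + 0.2732·466·(T − 34.29) = 0
47.32(T − 94.2) + 514.6(T − 34.29) + 127.31(T − 34.29) = 0
(47.32 + 514.6 + 127.31) T = 47.32·94.2 + 514.6·34.29 + 127.31·34.29
T ≈ 38.40 °C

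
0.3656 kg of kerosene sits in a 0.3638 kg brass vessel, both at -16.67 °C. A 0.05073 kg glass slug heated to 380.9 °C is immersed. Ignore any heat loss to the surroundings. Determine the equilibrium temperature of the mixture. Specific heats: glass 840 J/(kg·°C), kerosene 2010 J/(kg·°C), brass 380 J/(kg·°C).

With ΣQ=0 the equilibrium temperature is the m·c-weighted mean:
T_f = (42.61*380.9 + 734.86*(-16.67) + 138.24*(-16.67)) / (42.61 + 734.86 + 138.24)
    = 1676.8 / 915.71 ≈ 1.83 °C

T_f ≈ 1.8 °C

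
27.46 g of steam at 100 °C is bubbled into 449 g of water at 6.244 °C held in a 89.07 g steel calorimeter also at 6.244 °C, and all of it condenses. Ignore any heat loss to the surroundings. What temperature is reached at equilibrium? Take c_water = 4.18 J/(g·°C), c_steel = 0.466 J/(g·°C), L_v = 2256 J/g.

Setting the total heat transfer to zero:
latent heat released on condensation: 27.46×2256 = 61950
  condensate cools 100→T: 27.46×4.18×(T − 100) = 114.78(T − 100)
  original water: 1876.8(T − 6.244)
  cup: 41.51(T − 6.244)
2033.1 T = 61950 + 11478 + 11978 = 85406
T ≈ 42.01 °C — below 100 °C, confirming all the steam condensed.

T_f ≈ 42.0 °C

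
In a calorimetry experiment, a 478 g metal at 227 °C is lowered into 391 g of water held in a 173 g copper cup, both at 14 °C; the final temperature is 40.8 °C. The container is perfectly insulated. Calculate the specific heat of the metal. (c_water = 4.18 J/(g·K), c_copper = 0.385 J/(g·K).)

c ≈ 0.512 J/(g·K)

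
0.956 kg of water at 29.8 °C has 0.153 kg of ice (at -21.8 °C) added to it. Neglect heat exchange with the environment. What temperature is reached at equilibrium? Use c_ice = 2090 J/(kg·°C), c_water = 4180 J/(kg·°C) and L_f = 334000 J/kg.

T_f ≈ 13.2 °C

Sum of m c ΔT and latent-heat terms is zero:
ice -21.8→0 °C: 0.153×2090×21.8 = 6971
  melt ice: 0.153×334000 = 51102
  warm the meltwater: 639.54 T
  water: 3996.1(T − 29.8)
4635.6 T = 119083 − 58073 = 61010
T ≈ 13.16 °C (positive, so assuming full melt was valid).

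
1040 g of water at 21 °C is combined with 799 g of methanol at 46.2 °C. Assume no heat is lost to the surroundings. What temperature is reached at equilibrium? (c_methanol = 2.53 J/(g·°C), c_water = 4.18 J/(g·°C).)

T_f ≈ 29.0 °C

Setting the total heat transfer to zero:
799·2.53·(T − 46.2) + 1040·4.18·(T − 21) = 0
2021.5(T − 46.2) + 4347.2(T − 21) = 0
(2021.5 + 4347.2) T = 2021.5·46.2 + 4347.2·21
T = 184683 / 6368.7 = 29 °C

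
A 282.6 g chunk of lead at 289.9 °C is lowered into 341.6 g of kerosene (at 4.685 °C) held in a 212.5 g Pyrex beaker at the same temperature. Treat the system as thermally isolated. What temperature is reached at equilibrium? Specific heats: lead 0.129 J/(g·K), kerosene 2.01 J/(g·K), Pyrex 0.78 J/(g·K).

T_f = Σ m_i c_i T_i / Σ m_i c_i:
T_f = (36.46·289.9 + 686.62·4.685 + 165.75·4.685) / (36.46 + 686.62 + 165.75)
    = 14562 / 888.82 ≈ 16.38 °C

T_f ≈ 16.4 °C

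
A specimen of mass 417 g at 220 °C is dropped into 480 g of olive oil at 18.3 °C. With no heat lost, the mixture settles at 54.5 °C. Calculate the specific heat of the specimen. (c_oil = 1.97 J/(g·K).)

c ≈ 0.496 J/(g·K)

m_s c (T_s − T_f) = m_oil c_oil (T_f − T_0):
417·c·(220 − 54.5) = 480·1.97·(54.5 − 18.3)
69014 c = 34231  ⇒  c ≈ 0.496 J/(g·K)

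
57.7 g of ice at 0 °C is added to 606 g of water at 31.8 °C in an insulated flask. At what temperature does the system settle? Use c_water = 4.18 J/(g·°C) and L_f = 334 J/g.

Let T be the final temperature. ΣQ_i = 0:
fusion: m_ice L_f = 57.7·334 = 19272; meltwater 0→T: 57.7·4.18·T = 241.19 T; water cools: 606·4.18·(T − 31.8) = 2533.1(T − 31.8)
2774.3 T = 80552 − 19272 = 61280
T ≈ 22.09 °C (positive, so assuming full melt was valid).

T_f ≈ 22.1 °C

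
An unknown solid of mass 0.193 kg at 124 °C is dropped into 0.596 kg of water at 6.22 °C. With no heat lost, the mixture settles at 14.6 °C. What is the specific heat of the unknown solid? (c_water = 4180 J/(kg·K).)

Let T be the final temperature. ΣQ_i = 0:
0.193×c×(14.6 − 124) + 0.596×4180×(14.6 − 6.22) = 0
-21.11 c = -20877
c = -20877/-21.11 ≈ 988.8 J/(kg·K)

c ≈ 989 J/(kg·K)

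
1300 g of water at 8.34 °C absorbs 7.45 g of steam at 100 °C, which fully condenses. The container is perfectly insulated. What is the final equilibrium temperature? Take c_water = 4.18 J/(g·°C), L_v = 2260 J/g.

T_f ≈ 11.9 °C

Sum of m c ΔT and latent-heat terms is zero:
steam→water at 100 °C releases m L_v = 7.45×2260 = 16837; condensate cools 100→T: 7.45×4.18×(T − 100) = 31.14(T − 100); original water: 5434(T − 8.34)
5465.1 T = 16837 + 3114.1 + 45320 = 65271
T ≈ 11.94 °C — below 100 °C, confirming all the steam condensed.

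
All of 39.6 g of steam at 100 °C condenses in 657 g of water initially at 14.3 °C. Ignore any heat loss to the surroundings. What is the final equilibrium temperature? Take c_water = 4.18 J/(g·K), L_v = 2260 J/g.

T_f ≈ 49.9 °C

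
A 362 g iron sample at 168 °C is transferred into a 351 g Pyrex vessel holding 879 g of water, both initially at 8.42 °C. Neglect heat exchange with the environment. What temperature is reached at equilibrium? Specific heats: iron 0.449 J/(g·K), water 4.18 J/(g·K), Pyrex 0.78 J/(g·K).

T_f ≈ 14.7 °C

T_f = Σ m_i c_i T_i / Σ m_i c_i:
T_f = (162.54*168 + 3674.2*8.42 + 273.78*8.42) / (162.54 + 3674.2 + 273.78)
    = 60549 / 4110.5 ≈ 14.73 °C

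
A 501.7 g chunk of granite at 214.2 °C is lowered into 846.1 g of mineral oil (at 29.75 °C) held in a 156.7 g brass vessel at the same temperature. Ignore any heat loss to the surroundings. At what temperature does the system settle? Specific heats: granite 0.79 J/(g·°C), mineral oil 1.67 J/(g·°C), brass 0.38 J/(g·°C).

T_f = Σ m_i c_i T_i / Σ m_i c_i:
T_f = (396.34×214.2 + 1413×29.75 + 59.55×29.75) / (396.34 + 1413 + 59.55)
    = 128705 / 1868.9 ≈ 68.87 °C

T_f ≈ 68.9 °C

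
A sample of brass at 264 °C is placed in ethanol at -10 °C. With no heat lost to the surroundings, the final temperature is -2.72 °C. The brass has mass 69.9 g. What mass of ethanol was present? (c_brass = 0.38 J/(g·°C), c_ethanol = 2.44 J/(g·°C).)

|Q_brass| = |Q_ethanol|:
69.9×0.38×(264 − -2.72) = m×2.44×(-2.72 − (-10))
17.76 m = 7084.6  ⇒  m ≈ 398.8 g

m ≈ 399 g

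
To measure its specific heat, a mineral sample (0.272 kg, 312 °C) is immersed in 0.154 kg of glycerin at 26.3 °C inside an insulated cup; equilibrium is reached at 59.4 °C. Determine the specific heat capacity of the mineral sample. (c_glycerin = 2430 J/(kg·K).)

Heat lost by the mineral sample = heat gained by the glycerin:
0.272×c×(312 − 59.4) = 0.154×2430×(59.4 − 26.3)
68.71 c = 12387  ⇒  c ≈ 180.3 J/(kg·K)

c ≈ 180 J/(kg·K)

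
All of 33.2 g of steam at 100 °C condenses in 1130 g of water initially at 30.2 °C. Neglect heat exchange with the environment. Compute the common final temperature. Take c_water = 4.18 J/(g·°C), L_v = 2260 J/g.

Energy conservation, ΣQ = 0:
steam→water at 100 °C releases m L_v = 33.2×2260 = 75032; condensed water 100 °C→T: 138.78(T − 100); original water: 4723.4(T − 30.2)
4862.2 T = 75032 + 13878 + 142647 = 231556
T ≈ 47.62 °C, under the boiling point, so the assumption holds.

T_f ≈ 47.6 °C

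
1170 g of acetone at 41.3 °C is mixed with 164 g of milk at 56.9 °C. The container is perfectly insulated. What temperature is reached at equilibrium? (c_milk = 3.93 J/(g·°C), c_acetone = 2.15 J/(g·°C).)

T_f ≈ 44.5 °C

T_f is the heat-capacity-weighted average of the initial temperatures:
T_f = (644.52·56.9 + 2515.5·41.3) / (644.52 + 2515.5)
    = 140563 / 3160 ≈ 44.48 °C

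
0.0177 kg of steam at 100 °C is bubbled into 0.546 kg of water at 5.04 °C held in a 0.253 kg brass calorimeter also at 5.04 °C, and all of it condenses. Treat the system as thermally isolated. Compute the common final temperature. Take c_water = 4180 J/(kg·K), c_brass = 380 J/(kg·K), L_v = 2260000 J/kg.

T_f ≈ 24.2 °C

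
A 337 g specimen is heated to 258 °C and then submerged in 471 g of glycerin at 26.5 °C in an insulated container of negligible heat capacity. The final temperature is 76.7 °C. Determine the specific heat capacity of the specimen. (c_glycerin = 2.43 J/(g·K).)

c ≈ 0.94 J/(g·K)

Net heat exchanged in the isolated system is zero:
337×c×(76.7 − 258) + 471×2.43×(76.7 − 26.5) = 0
-61098 c = -57455
c = -57455/-61098 ≈ 0.9404 J/(g·K)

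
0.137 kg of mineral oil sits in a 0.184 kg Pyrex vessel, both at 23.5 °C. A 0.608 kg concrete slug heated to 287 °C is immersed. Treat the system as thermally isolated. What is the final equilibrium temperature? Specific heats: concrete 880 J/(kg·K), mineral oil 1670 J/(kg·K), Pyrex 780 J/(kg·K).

Taking heat into each body as positive, Σ m c ΔT = 0:
0.608*880*(T − 287) + 0.137*1670*(T − 23.5) + 0.184*780*(T − 23.5) = 0
535.04(T − 287) + 228.79(T − 23.5) + 143.52(T − 23.5) = 0
907.35 T = 162306
T = 162306 / 907.35 = 179 °C

T_f ≈ 178.9 °C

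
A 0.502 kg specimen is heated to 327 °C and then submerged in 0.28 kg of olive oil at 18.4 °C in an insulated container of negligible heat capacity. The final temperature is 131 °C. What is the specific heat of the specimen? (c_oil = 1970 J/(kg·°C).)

m_s c (T_s − T_f) = m_oil c_oil (T_f − T_0):
0.502·c·(327 − 131) = 0.28·1970·(131 − 18.4)
98.39 c = 62110  ⇒  c ≈ 631.3 J/(kg·°C)

c ≈ 631 J/(kg·°C)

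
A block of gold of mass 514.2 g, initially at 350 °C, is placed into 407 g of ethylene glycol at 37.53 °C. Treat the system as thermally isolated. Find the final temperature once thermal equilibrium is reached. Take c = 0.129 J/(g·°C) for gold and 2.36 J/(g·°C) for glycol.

Setting the total heat transfer to zero:
514.2*0.129*(T − 350) + 407*2.36*(T − 37.53) = 0
66.33(T − 350) + 960.52(T − 37.53) = 0
1026.9 T = 59264
T = 59264 / 1026.9 = 57.7 °C

T_f ≈ 57.7 °C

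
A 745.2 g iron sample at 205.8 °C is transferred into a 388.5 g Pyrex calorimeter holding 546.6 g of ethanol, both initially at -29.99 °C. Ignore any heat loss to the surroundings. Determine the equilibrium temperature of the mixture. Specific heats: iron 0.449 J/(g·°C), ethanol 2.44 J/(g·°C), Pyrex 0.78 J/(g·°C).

T_f is the heat-capacity-weighted average of the initial temperatures:
T_f = (334.59·205.8 + 1333.7·(-29.99) + 303.03·(-29.99)) / (334.59 + 1333.7 + 303.03)
    = 19774 / 1971.3 ≈ 10.03 °C

T_f ≈ 10.0 °C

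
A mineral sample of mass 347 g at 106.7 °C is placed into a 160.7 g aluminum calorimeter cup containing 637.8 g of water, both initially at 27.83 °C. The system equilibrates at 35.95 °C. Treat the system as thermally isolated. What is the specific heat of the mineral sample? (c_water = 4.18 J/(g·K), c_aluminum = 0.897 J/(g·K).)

c ≈ 0.929 J/(g·K)

Let T be the final temperature. ΣQ_i = 0:
347·c·(35.95 − 106.7) + 637.8·4.18·(35.95 − 27.83) + 160.7·0.897·(35.95 − 27.83) = 0
-24550 c = -22818
c = -22818/-24550 ≈ 0.9295 J/(g·K)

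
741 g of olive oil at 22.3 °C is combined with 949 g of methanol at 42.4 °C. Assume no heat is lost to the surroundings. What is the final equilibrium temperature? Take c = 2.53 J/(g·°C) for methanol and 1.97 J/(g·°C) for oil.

T_f ≈ 34.8 °C

Let T be the final temperature. ΣQ_i = 0:
949·2.53·(T − 42.4) + 741·1.97·(T − 22.3) = 0
(2401 + 1459.8) T = 2401·42.4 + 1459.8·22.3
T ≈ 34.80 °C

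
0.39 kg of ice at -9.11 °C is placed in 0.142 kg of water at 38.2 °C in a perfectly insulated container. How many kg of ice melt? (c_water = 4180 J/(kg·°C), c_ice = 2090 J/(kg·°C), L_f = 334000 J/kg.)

Cooling the water to 0 °C releases 0.142×4180×38.2 = 22674 J.
Of that, 0.39×2090×9.11 = 7425.6 J goes to bring the ice to 0 °C, leaving 15248 J.
To melt every bit of ice: 0.39×334000 = 130260 J.
That's not enough to melt it all — equilibrium is at 0 °C with ice remaining.
m_melt = 15248 / L_f = 0.04565 kg.

m_melted ≈ 0.0457 kg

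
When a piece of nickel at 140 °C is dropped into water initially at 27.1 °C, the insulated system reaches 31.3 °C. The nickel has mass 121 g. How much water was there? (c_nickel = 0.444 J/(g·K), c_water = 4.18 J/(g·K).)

m ≈ 333 g

|Q_nickel| = |Q_water|:
121×0.444×(140 − 31.3) = m×4.18×(31.3 − 27.1)
17.56 m = 5839.8  ⇒  m ≈ 332.6 g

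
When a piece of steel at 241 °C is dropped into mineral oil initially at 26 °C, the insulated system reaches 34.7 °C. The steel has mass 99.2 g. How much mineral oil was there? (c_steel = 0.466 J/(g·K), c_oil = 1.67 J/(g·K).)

m ≈ 656 g

|Q_steel| = |Q_oil|:
99.2·0.466·(241 − 34.7) = m·1.67·(34.7 − 26)
14.53 m = 9536.7  ⇒  m ≈ 656.4 g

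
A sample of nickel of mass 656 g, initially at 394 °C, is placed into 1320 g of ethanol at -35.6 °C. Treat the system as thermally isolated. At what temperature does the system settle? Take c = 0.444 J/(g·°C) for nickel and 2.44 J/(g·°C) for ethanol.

Taking heat into each body as positive, Σ m c ΔT = 0:
656·0.444·(T − 394) + 1320·2.44·(T − (-35.6)) = 0
291.26(T − 394) + 3220.8(T − (-35.6)) = 0
3512.1 T = 97.54
T = 97.54/3512.1 ≈ 0.03 °C

T_f ≈ 0.0 °C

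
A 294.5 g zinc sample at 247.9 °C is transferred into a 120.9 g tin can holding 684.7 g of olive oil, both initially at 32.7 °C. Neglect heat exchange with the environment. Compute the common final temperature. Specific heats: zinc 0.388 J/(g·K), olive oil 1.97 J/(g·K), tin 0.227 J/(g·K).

T_f ≈ 49.2 °C

Energy conservation, ΣQ = 0:
294.5·0.388·(T − 247.9) + 684.7·1.97·(T − 32.7) + 120.9·0.227·(T − 32.7) = 0
(114.27 + 1348.9 + 27.44) T = 114.27·247.9 + 1348.9·32.7 + 27.44·32.7
T = 73332/1490.6 ≈ 49.20 °C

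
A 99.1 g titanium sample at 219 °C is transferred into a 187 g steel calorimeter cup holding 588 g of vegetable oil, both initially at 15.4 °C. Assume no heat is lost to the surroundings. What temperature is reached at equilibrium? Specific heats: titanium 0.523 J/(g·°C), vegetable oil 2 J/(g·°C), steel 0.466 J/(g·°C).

Energy conservation, ΣQ = 0:
99.1·0.523·(T − 219) + 588·2·(T − 15.4) + 187·0.466·(T − 15.4) = 0
1315 T = 30803
T = 30803/1315 ≈ 23.42 °C

T_f ≈ 23.4 °C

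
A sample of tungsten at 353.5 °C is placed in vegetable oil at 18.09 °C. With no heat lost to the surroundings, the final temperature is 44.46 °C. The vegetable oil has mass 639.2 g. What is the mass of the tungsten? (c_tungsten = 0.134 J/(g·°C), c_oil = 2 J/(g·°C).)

m ≈ 814 g

Conservation of energy gives ΣQ = 0:
m×0.134×(44.46 − 353.5) + 639.2×2×(44.46 − 18.09) = 0
-41.41 m = -33711
m = -33711/-41.41 ≈ 814.1 g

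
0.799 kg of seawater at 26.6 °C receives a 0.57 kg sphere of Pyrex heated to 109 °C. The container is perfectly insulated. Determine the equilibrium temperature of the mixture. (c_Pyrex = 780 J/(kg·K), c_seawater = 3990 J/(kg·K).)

T_f ≈ 36.7 °C

Set heat shed by the hot body equal to heat absorbed by the cold body:
0.57*780*(109 − T) = 0.799*3990*(T − 26.6)
444.6(109 − T) = 3188(T − 26.6)
3632.6 T = 133262  ⇒  T ≈ 36.69 °C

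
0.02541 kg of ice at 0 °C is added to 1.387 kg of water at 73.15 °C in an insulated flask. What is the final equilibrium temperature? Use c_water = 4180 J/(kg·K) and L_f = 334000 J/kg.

Heat gained plus heat lost sum to zero:
melt ice: 0.02541·334000 = 8486.9; meltwater 0→T: 0.02541·4180·T = 106.21 T; water cools: 1.387·4180·(T − 73.15) = 5797.7(T − 73.15)
5903.9 T = 424099 − 8486.9 = 415612
T ≈ 70.40 °C — above 0 °C, consistent with complete melting.

T_f ≈ 70.4 °C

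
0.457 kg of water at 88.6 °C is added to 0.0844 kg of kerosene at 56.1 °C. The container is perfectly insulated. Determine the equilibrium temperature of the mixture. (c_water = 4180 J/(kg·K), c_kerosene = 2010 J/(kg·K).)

T_f ≈ 85.9 °C

T_f = Σ m_i c_i T_i / Σ m_i c_i:
T_f = (1910.3×88.6 + 169.64×56.1) / (1910.3 + 169.64)
    = 178766 / 2079.9 ≈ 85.95 °C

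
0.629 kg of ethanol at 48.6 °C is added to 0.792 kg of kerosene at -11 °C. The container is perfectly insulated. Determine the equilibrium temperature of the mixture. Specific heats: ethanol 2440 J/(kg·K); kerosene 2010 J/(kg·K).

Heat gained plus heat lost sum to zero:
0.629*2440*(T − 48.6) + 0.792*2010*(T − (-11)) = 0
(1534.8 + 1591.9) T = 1534.8*48.6 + 1591.9*(-11)
T = 57078 / 3126.7 = 18.3 °C

T_f ≈ 18.3 °C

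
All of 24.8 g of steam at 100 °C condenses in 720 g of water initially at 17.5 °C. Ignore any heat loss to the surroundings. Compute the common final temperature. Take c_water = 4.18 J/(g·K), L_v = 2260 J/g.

Heat gained plus heat lost sum to zero:
latent heat released on condensation: 24.8·2260 = 56048
  condensate cools 100→T: 24.8·4.18·(T − 100) = 103.66(T − 100)
  water warms: 720·4.18·(T − 17.5) = 3009.6(T − 17.5)
3113.3 T = 56048 + 10366 + 52668 = 119082
T ≈ 38.25 °C, under the boiling point, so the assumption holds.

T_f ≈ 38.3 °C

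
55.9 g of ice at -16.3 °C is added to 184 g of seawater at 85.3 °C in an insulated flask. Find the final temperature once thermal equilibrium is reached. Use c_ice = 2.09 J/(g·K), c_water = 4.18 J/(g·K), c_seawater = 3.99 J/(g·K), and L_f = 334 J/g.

Heat gained plus heat lost sum to zero:
warm ice to 0 °C: 55.9×2.09×(0 − (-16.3)) = 1904.3
  latent heat to melt: 55.9×334 = 18671
  warm the meltwater: 233.66 T
  seawater: 734.16(T − 85.3)
967.82 T = 62624 − 20575 = 42049
T ≈ 43.45 °C — above 0 °C, consistent with complete melting.

T_f ≈ 43.4 °C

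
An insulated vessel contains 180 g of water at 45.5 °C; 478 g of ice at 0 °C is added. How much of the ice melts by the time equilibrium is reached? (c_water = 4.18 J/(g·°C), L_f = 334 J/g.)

m_melted ≈ 102 g

Heat available from the water dropping to 0 °C: 180·4.18·45.5 = 34234 J.
To melt every bit of ice: 478·334 = 159652 J.
That's not enough to melt it all — equilibrium is at 0 °C with ice remaining.
m_melted·334 = 34234  ⇒  m_melted ≈ 102.5 g.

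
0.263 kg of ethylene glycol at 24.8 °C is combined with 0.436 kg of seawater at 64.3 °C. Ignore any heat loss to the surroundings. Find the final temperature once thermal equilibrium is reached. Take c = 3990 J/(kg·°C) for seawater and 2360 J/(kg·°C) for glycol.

T_f ≈ 53.9 °C

Energy conservation, ΣQ = 0:
0.436·3990·(T − 64.3) + 0.263·2360·(T − 24.8) = 0
1739.6(T − 64.3) + 620.68(T − 24.8) = 0
2360.3 T = 127252
T = 127252/2360.3 ≈ 53.91 °C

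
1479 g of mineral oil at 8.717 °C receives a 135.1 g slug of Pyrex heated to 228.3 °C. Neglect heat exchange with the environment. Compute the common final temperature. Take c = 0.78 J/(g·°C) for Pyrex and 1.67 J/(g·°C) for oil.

T_f ≈ 17.7 °C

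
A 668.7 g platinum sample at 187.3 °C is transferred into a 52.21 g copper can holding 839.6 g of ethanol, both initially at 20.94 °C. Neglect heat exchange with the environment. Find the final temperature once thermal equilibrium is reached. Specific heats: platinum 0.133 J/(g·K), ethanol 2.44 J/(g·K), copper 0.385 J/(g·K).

With ΣQ=0 the equilibrium temperature is the m·c-weighted mean:
T_f = (88.94×187.3 + 2048.6×20.94 + 20.1×20.94) / (88.94 + 2048.6 + 20.1)
    = 59977 / 2157.7 ≈ 27.80 °C

T_f ≈ 27.8 °C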